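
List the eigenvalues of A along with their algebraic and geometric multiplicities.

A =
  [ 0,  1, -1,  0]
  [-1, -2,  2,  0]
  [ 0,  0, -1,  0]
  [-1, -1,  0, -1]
λ = -1: alg = 4, geom = 2

Step 1 — factor the characteristic polynomial to read off the algebraic multiplicities:
  χ_A(x) = (x + 1)^4

Step 2 — compute geometric multiplicities via the rank-nullity identity g(λ) = n − rank(A − λI):
  rank(A − (-1)·I) = 2, so dim ker(A − (-1)·I) = n − 2 = 2

Summary:
  λ = -1: algebraic multiplicity = 4, geometric multiplicity = 2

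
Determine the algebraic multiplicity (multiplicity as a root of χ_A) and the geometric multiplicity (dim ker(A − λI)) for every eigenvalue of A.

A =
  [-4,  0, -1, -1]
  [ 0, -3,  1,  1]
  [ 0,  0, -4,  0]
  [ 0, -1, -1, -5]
λ = -4: alg = 4, geom = 2

Step 1 — factor the characteristic polynomial to read off the algebraic multiplicities:
  χ_A(x) = (x + 4)^4

Step 2 — compute geometric multiplicities via the rank-nullity identity g(λ) = n − rank(A − λI):
  rank(A − (-4)·I) = 2, so dim ker(A − (-4)·I) = n − 2 = 2

Summary:
  λ = -4: algebraic multiplicity = 4, geometric multiplicity = 2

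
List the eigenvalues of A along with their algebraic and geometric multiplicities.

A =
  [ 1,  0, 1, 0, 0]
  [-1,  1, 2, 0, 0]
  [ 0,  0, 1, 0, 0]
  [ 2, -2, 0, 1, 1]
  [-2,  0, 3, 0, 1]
λ = 1: alg = 5, geom = 2

Step 1 — factor the characteristic polynomial to read off the algebraic multiplicities:
  χ_A(x) = (x - 1)^5

Step 2 — compute geometric multiplicities via the rank-nullity identity g(λ) = n − rank(A − λI):
  rank(A − (1)·I) = 3, so dim ker(A − (1)·I) = n − 3 = 2

Summary:
  λ = 1: algebraic multiplicity = 5, geometric multiplicity = 2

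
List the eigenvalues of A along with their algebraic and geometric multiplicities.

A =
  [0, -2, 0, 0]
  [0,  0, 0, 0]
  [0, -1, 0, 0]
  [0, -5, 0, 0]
λ = 0: alg = 4, geom = 3

Step 1 — factor the characteristic polynomial to read off the algebraic multiplicities:
  χ_A(x) = x^4

Step 2 — compute geometric multiplicities via the rank-nullity identity g(λ) = n − rank(A − λI):
  rank(A − (0)·I) = 1, so dim ker(A − (0)·I) = n − 1 = 3

Summary:
  λ = 0: algebraic multiplicity = 4, geometric multiplicity = 3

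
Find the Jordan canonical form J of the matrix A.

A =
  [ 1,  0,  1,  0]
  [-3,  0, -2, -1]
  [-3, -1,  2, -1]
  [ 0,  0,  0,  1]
J_3(1) ⊕ J_1(1)

The characteristic polynomial is
  det(x·I − A) = x^4 - 4*x^3 + 6*x^2 - 4*x + 1 = (x - 1)^4

Eigenvalues and multiplicities (the geometric multiplicity of λ is n − rank(A − λI), which equals the number of Jordan blocks for λ):
  λ = 1: algebraic multiplicity = 4, geometric multiplicity = 2

Determining the block sizes for each eigenvalue:
  λ = 1: with am = 4 and gm = 2, the partition is not yet determined (e.g. several partitions of 4 into 2 parts exist). Let N = A − (1)·I. Computing rank(N^1) = 2, rank(N^2) = 1, rank(N^3) = 0; the number of blocks of size ≥ j is rank(N^{j−1}) − rank(N^j), giving [2, 1, 1]. So we have 1 block(s) of size 3, 1 block(s) of size 1 → block sizes [3, 1]

Assembling the blocks gives a Jordan form
J =
  [1, 1, 0, 0]
  [0, 1, 1, 0]
  [0, 0, 1, 0]
  [0, 0, 0, 1]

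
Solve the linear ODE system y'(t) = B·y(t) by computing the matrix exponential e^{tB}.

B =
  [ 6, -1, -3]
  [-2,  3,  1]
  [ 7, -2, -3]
e^{tB} =
  [-3*t^2*exp(2*t)/2 + 4*t*exp(2*t) + exp(2*t), t^2*exp(2*t)/2 - t*exp(2*t), t^2*exp(2*t) - 3*t*exp(2*t)]
  [-3*t^2*exp(2*t)/2 - 2*t*exp(2*t), t^2*exp(2*t)/2 + t*exp(2*t) + exp(2*t), t^2*exp(2*t) + t*exp(2*t)]
  [-3*t^2*exp(2*t)/2 + 7*t*exp(2*t), t^2*exp(2*t)/2 - 2*t*exp(2*t), t^2*exp(2*t) - 5*t*exp(2*t) + exp(2*t)]

Strategy: write B = P · J · P⁻¹ where J is a Jordan canonical form, so e^{tB} = P · e^{tJ} · P⁻¹, and e^{tJ} can be computed block-by-block.

B has Jordan form
J =
  [2, 1, 0]
  [0, 2, 1]
  [0, 0, 2]
(up to reordering of blocks).

Per-block formulas:
  For a 3×3 Jordan block J_3(2): exp(t · J_3(2)) = e^(2t)·(I + t·N + (t^2/2)·N^2), where N is the 3×3 nilpotent shift.

After assembling e^{tJ} and conjugating by P, we get:

e^{tB} =
  [-3*t^2*exp(2*t)/2 + 4*t*exp(2*t) + exp(2*t), t^2*exp(2*t)/2 - t*exp(2*t), t^2*exp(2*t) - 3*t*exp(2*t)]
  [-3*t^2*exp(2*t)/2 - 2*t*exp(2*t), t^2*exp(2*t)/2 + t*exp(2*t) + exp(2*t), t^2*exp(2*t) + t*exp(2*t)]
  [-3*t^2*exp(2*t)/2 + 7*t*exp(2*t), t^2*exp(2*t)/2 - 2*t*exp(2*t), t^2*exp(2*t) - 5*t*exp(2*t) + exp(2*t)]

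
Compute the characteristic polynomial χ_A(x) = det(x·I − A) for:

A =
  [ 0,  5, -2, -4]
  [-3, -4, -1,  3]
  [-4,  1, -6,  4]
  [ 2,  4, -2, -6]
x^4 + 16*x^3 + 96*x^2 + 256*x + 256

Expanding det(x·I − A) (e.g. by cofactor expansion or by noting that A is similar to its Jordan form J, which has the same characteristic polynomial as A) gives
  χ_A(x) = x^4 + 16*x^3 + 96*x^2 + 256*x + 256
which factors as (x + 4)^4. The eigenvalues (with algebraic multiplicities) are λ = -4 with multiplicity 4.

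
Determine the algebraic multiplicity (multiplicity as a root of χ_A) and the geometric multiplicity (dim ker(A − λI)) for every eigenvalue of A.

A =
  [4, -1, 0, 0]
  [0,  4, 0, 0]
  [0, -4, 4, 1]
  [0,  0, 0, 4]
λ = 4: alg = 4, geom = 2

Step 1 — factor the characteristic polynomial to read off the algebraic multiplicities:
  χ_A(x) = (x - 4)^4

Step 2 — compute geometric multiplicities via the rank-nullity identity g(λ) = n − rank(A − λI):
  rank(A − (4)·I) = 2, so dim ker(A − (4)·I) = n − 2 = 2

Summary:
  λ = 4: algebraic multiplicity = 4, geometric multiplicity = 2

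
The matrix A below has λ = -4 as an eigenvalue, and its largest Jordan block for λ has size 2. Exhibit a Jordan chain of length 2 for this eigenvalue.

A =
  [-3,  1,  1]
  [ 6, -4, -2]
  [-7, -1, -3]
A Jordan chain for λ = -4 of length 2:
v_1 = (-3, 12, -9)ᵀ
v_2 = (2, -5, 0)ᵀ

Let N = A − (-4)·I. We want v_2 with N^2 v_2 = 0 but N^1 v_2 ≠ 0; then v_{j-1} := N · v_j for j = 2, …, 2.

Pick v_2 = (2, -5, 0)ᵀ.
Then v_1 = N · v_2 = (-3, 12, -9)ᵀ.

Sanity check: (A − (-4)·I) v_1 = (0, 0, 0)ᵀ = 0. ✓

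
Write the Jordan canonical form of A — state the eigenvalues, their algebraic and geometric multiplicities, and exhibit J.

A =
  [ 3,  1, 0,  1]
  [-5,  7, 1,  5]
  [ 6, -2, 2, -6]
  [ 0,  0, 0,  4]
J_3(4) ⊕ J_1(4)

The characteristic polynomial is
  det(x·I − A) = x^4 - 16*x^3 + 96*x^2 - 256*x + 256 = (x - 4)^4

Eigenvalues and multiplicities (the geometric multiplicity of λ is n − rank(A − λI), which equals the number of Jordan blocks for λ):
  λ = 4: algebraic multiplicity = 4, geometric multiplicity = 2

Determining the block sizes for each eigenvalue:
  λ = 4: with am = 4 and gm = 2, the partition is not yet determined (e.g. several partitions of 4 into 2 parts exist). Let N = A − (4)·I. Computing rank(N^1) = 2, rank(N^2) = 1, rank(N^3) = 0; the number of blocks of size ≥ j is rank(N^{j−1}) − rank(N^j), giving [2, 1, 1]. So we have 1 block(s) of size 3, 1 block(s) of size 1 → block sizes [3, 1]

Assembling the blocks gives a Jordan form
J =
  [4, 1, 0, 0]
  [0, 4, 1, 0]
  [0, 0, 4, 0]
  [0, 0, 0, 4]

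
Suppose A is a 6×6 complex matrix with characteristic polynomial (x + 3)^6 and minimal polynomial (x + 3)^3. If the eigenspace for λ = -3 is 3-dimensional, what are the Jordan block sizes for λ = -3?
Block sizes for λ = -3: [3, 2, 1]

Step 1 — from the characteristic polynomial, algebraic multiplicity of λ = -3 is 6. From dim ker(A − (-3)·I) = 3, there are exactly 3 Jordan blocks for λ = -3.
Step 2 — from the minimal polynomial, the factor (x + 3)^3 tells us the largest block for λ = -3 has size 3.
Step 3 — with total size 6, 3 blocks, and largest block 3, the block sizes (in nonincreasing order) are [3, 2, 1].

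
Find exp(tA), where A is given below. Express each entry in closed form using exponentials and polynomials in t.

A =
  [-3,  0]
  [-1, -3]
e^{tA} =
  [exp(-3*t), 0]
  [-t*exp(-3*t), exp(-3*t)]

Strategy: write A = P · J · P⁻¹ where J is a Jordan canonical form, so e^{tA} = P · e^{tJ} · P⁻¹, and e^{tJ} can be computed block-by-block.

A has Jordan form
J =
  [-3,  1]
  [ 0, -3]
(up to reordering of blocks).

Per-block formulas:
  For a 2×2 Jordan block J_2(-3): exp(t · J_2(-3)) = e^(-3t)·(I + t·N), where N is the 2×2 nilpotent shift.

After assembling e^{tJ} and conjugating by P, we get:

e^{tA} =
  [exp(-3*t), 0]
  [-t*exp(-3*t), exp(-3*t)]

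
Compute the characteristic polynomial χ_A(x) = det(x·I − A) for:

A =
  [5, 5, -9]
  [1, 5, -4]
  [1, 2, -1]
x^3 - 9*x^2 + 27*x - 27

Expanding det(x·I − A) (e.g. by cofactor expansion or by noting that A is similar to its Jordan form J, which has the same characteristic polynomial as A) gives
  χ_A(x) = x^3 - 9*x^2 + 27*x - 27
which factors as (x - 3)^3. The eigenvalues (with algebraic multiplicities) are λ = 3 with multiplicity 3.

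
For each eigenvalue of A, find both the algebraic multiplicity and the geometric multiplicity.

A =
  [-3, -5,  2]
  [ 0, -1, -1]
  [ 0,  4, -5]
λ = -3: alg = 3, geom = 1

Step 1 — factor the characteristic polynomial to read off the algebraic multiplicities:
  χ_A(x) = (x + 3)^3

Step 2 — compute geometric multiplicities via the rank-nullity identity g(λ) = n − rank(A − λI):
  rank(A − (-3)·I) = 2, so dim ker(A − (-3)·I) = n − 2 = 1

Summary:
  λ = -3: algebraic multiplicity = 3, geometric multiplicity = 1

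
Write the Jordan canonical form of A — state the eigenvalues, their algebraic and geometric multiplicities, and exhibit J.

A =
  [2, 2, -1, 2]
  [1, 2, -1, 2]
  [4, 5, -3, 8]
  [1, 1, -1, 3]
J_3(1) ⊕ J_1(1)

The characteristic polynomial is
  det(x·I − A) = x^4 - 4*x^3 + 6*x^2 - 4*x + 1 = (x - 1)^4

Eigenvalues and multiplicities (the geometric multiplicity of λ is n − rank(A − λI), which equals the number of Jordan blocks for λ):
  λ = 1: algebraic multiplicity = 4, geometric multiplicity = 2

Determining the block sizes for each eigenvalue:
  λ = 1: with am = 4 and gm = 2, the partition is not yet determined (e.g. several partitions of 4 into 2 parts exist). Let N = A − (1)·I. Computing rank(N^1) = 2, rank(N^2) = 1, rank(N^3) = 0; the number of blocks of size ≥ j is rank(N^{j−1}) − rank(N^j), giving [2, 1, 1]. So we have 1 block(s) of size 3, 1 block(s) of size 1 → block sizes [3, 1]

Assembling the blocks gives a Jordan form
J =
  [1, 1, 0, 0]
  [0, 1, 1, 0]
  [0, 0, 1, 0]
  [0, 0, 0, 1]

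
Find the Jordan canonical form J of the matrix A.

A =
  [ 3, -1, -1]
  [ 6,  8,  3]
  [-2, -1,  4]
J_2(5) ⊕ J_1(5)

The characteristic polynomial is
  det(x·I − A) = x^3 - 15*x^2 + 75*x - 125 = (x - 5)^3

Eigenvalues and multiplicities (the geometric multiplicity of λ is n − rank(A − λI), which equals the number of Jordan blocks for λ):
  λ = 5: algebraic multiplicity = 3, geometric multiplicity = 2

Determining the block sizes for each eigenvalue:
  λ = 5: 2 blocks summing to 3 forces exactly one block of size 2 and the rest size 1 → block sizes [2, 1]

Assembling the blocks gives a Jordan form
J =
  [5, 1, 0]
  [0, 5, 0]
  [0, 0, 5]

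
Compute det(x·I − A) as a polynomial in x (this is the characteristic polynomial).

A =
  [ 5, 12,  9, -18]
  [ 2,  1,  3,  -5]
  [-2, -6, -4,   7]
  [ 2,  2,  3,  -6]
x^4 + 4*x^3 + 6*x^2 + 4*x + 1

Expanding det(x·I − A) (e.g. by cofactor expansion or by noting that A is similar to its Jordan form J, which has the same characteristic polynomial as A) gives
  χ_A(x) = x^4 + 4*x^3 + 6*x^2 + 4*x + 1
which factors as (x + 1)^4. The eigenvalues (with algebraic multiplicities) are λ = -1 with multiplicity 4.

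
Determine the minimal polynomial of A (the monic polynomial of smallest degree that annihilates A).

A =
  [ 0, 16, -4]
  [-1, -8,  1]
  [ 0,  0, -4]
x^2 + 8*x + 16

The characteristic polynomial is χ_A(x) = (x + 4)^3, so the eigenvalues are known. The minimal polynomial is
  m_A(x) = Π_λ (x − λ)^{k_λ}
where k_λ is the size of the *largest* Jordan block for λ (equivalently, the smallest k with (A − λI)^k v = 0 for every generalised eigenvector v of λ).

  λ = -4: largest Jordan block has size 2, contributing (x + 4)^2

So m_A(x) = (x + 4)^2 = x^2 + 8*x + 16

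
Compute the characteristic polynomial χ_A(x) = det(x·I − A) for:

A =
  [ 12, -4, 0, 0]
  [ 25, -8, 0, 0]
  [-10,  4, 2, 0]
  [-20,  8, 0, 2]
x^4 - 8*x^3 + 24*x^2 - 32*x + 16

Expanding det(x·I − A) (e.g. by cofactor expansion or by noting that A is similar to its Jordan form J, which has the same characteristic polynomial as A) gives
  χ_A(x) = x^4 - 8*x^3 + 24*x^2 - 32*x + 16
which factors as (x - 2)^4. The eigenvalues (with algebraic multiplicities) are λ = 2 with multiplicity 4.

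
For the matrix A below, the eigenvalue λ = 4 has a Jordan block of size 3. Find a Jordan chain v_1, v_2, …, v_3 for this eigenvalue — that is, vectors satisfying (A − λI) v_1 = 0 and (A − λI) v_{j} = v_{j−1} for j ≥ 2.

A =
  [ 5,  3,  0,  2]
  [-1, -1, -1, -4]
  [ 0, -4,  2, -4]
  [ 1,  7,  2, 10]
A Jordan chain for λ = 4 of length 3:
v_1 = (2, -2, 0, 2)ᵀ
v_2 = (3, -5, -4, 7)ᵀ
v_3 = (0, 1, 0, 0)ᵀ

Let N = A − (4)·I. We want v_3 with N^3 v_3 = 0 but N^2 v_3 ≠ 0; then v_{j-1} := N · v_j for j = 3, …, 2.

Pick v_3 = (0, 1, 0, 0)ᵀ.
Then v_2 = N · v_3 = (3, -5, -4, 7)ᵀ.
Then v_1 = N · v_2 = (2, -2, 0, 2)ᵀ.

Sanity check: (A − (4)·I) v_1 = (0, 0, 0, 0)ᵀ = 0. ✓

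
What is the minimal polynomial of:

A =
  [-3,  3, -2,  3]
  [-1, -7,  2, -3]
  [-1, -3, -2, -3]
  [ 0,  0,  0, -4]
x^2 + 8*x + 16

The characteristic polynomial is χ_A(x) = (x + 4)^4, so the eigenvalues are known. The minimal polynomial is
  m_A(x) = Π_λ (x − λ)^{k_λ}
where k_λ is the size of the *largest* Jordan block for λ (equivalently, the smallest k with (A − λI)^k v = 0 for every generalised eigenvector v of λ).

  λ = -4: largest Jordan block has size 2, contributing (x + 4)^2

So m_A(x) = (x + 4)^2 = x^2 + 8*x + 16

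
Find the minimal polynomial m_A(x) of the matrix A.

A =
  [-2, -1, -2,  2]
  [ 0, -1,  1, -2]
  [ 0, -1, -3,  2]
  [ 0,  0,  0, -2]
x^3 + 6*x^2 + 12*x + 8

The characteristic polynomial is χ_A(x) = (x + 2)^4, so the eigenvalues are known. The minimal polynomial is
  m_A(x) = Π_λ (x − λ)^{k_λ}
where k_λ is the size of the *largest* Jordan block for λ (equivalently, the smallest k with (A − λI)^k v = 0 for every generalised eigenvector v of λ).

  λ = -2: largest Jordan block has size 3, contributing (x + 2)^3

So m_A(x) = (x + 2)^3 = x^3 + 6*x^2 + 12*x + 8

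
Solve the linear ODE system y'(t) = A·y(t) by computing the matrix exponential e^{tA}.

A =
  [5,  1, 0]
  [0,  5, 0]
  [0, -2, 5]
e^{tA} =
  [exp(5*t), t*exp(5*t), 0]
  [0, exp(5*t), 0]
  [0, -2*t*exp(5*t), exp(5*t)]

Strategy: write A = P · J · P⁻¹ where J is a Jordan canonical form, so e^{tA} = P · e^{tJ} · P⁻¹, and e^{tJ} can be computed block-by-block.

A has Jordan form
J =
  [5, 1, 0]
  [0, 5, 0]
  [0, 0, 5]
(up to reordering of blocks).

Per-block formulas:
  For a 2×2 Jordan block J_2(5): exp(t · J_2(5)) = e^(5t)·(I + t·N), where N is the 2×2 nilpotent shift.
  For a 1×1 block at λ = 5: exp(t · [5]) = [e^(5t)].

After assembling e^{tJ} and conjugating by P, we get:

e^{tA} =
  [exp(5*t), t*exp(5*t), 0]
  [0, exp(5*t), 0]
  [0, -2*t*exp(5*t), exp(5*t)]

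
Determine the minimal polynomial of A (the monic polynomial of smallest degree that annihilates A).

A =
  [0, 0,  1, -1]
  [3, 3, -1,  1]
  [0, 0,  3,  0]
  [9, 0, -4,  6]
x^3 - 9*x^2 + 27*x - 27

The characteristic polynomial is χ_A(x) = (x - 3)^4, so the eigenvalues are known. The minimal polynomial is
  m_A(x) = Π_λ (x − λ)^{k_λ}
where k_λ is the size of the *largest* Jordan block for λ (equivalently, the smallest k with (A − λI)^k v = 0 for every generalised eigenvector v of λ).

  λ = 3: largest Jordan block has size 3, contributing (x − 3)^3

So m_A(x) = (x - 3)^3 = x^3 - 9*x^2 + 27*x - 27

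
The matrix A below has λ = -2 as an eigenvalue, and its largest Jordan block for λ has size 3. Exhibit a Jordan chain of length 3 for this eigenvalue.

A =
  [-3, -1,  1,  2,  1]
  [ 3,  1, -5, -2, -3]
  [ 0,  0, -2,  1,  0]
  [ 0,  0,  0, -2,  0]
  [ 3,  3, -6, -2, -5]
A Jordan chain for λ = -2 of length 3:
v_1 = (-1, 1, 0, 0, 0)ᵀ
v_2 = (2, -2, 1, 0, -2)ᵀ
v_3 = (0, 0, 0, 1, 0)ᵀ

Let N = A − (-2)·I. We want v_3 with N^3 v_3 = 0 but N^2 v_3 ≠ 0; then v_{j-1} := N · v_j for j = 3, …, 2.

Pick v_3 = (0, 0, 0, 1, 0)ᵀ.
Then v_2 = N · v_3 = (2, -2, 1, 0, -2)ᵀ.
Then v_1 = N · v_2 = (-1, 1, 0, 0, 0)ᵀ.

Sanity check: (A − (-2)·I) v_1 = (0, 0, 0, 0, 0)ᵀ = 0. ✓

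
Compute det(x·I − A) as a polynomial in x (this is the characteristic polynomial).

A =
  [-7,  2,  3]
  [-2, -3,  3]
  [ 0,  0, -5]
x^3 + 15*x^2 + 75*x + 125

Expanding det(x·I − A) (e.g. by cofactor expansion or by noting that A is similar to its Jordan form J, which has the same characteristic polynomial as A) gives
  χ_A(x) = x^3 + 15*x^2 + 75*x + 125
which factors as (x + 5)^3. The eigenvalues (with algebraic multiplicities) are λ = -5 with multiplicity 3.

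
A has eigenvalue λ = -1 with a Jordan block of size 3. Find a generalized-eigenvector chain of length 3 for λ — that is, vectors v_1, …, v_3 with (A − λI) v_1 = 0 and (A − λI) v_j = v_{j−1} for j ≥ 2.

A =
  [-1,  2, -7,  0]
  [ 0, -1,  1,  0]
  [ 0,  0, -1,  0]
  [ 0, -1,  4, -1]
A Jordan chain for λ = -1 of length 3:
v_1 = (2, 0, 0, -1)ᵀ
v_2 = (-7, 1, 0, 4)ᵀ
v_3 = (0, 0, 1, 0)ᵀ

Let N = A − (-1)·I. We want v_3 with N^3 v_3 = 0 but N^2 v_3 ≠ 0; then v_{j-1} := N · v_j for j = 3, …, 2.

Pick v_3 = (0, 0, 1, 0)ᵀ.
Then v_2 = N · v_3 = (-7, 1, 0, 4)ᵀ.
Then v_1 = N · v_2 = (2, 0, 0, -1)ᵀ.

Sanity check: (A − (-1)·I) v_1 = (0, 0, 0, 0)ᵀ = 0. ✓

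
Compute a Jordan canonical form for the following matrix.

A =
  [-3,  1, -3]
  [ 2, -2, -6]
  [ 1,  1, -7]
J_2(-4) ⊕ J_1(-4)

The characteristic polynomial is
  det(x·I − A) = x^3 + 12*x^2 + 48*x + 64 = (x + 4)^3

Eigenvalues and multiplicities (the geometric multiplicity of λ is n − rank(A − λI), which equals the number of Jordan blocks for λ):
  λ = -4: algebraic multiplicity = 3, geometric multiplicity = 2

Determining the block sizes for each eigenvalue:
  λ = -4: 2 blocks summing to 3 forces exactly one block of size 2 and the rest size 1 → block sizes [2, 1]

Assembling the blocks gives a Jordan form
J =
  [-4,  1,  0]
  [ 0, -4,  0]
  [ 0,  0, -4]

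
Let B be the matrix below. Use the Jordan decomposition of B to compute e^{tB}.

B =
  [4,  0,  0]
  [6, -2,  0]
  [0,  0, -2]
e^{tB} =
  [exp(4*t), 0, 0]
  [exp(4*t) - exp(-2*t), exp(-2*t), 0]
  [0, 0, exp(-2*t)]

Strategy: write B = P · J · P⁻¹ where J is a Jordan canonical form, so e^{tB} = P · e^{tJ} · P⁻¹, and e^{tJ} can be computed block-by-block.

B has Jordan form
J =
  [-2,  0, 0]
  [ 0, -2, 0]
  [ 0,  0, 4]
(up to reordering of blocks).

Per-block formulas:
  For a 1×1 block at λ = -2: exp(t · [-2]) = [e^(-2t)].
  For a 1×1 block at λ = 4: exp(t · [4]) = [e^(4t)].

After assembling e^{tJ} and conjugating by P, we get:

e^{tB} =
  [exp(4*t), 0, 0]
  [exp(4*t) - exp(-2*t), exp(-2*t), 0]
  [0, 0, exp(-2*t)]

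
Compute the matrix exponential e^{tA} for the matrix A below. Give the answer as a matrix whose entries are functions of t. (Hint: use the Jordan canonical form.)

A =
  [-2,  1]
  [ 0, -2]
e^{tA} =
  [exp(-2*t), t*exp(-2*t)]
  [0, exp(-2*t)]

Strategy: write A = P · J · P⁻¹ where J is a Jordan canonical form, so e^{tA} = P · e^{tJ} · P⁻¹, and e^{tJ} can be computed block-by-block.

A has Jordan form
J =
  [-2,  1]
  [ 0, -2]
(up to reordering of blocks).

Per-block formulas:
  For a 2×2 Jordan block J_2(-2): exp(t · J_2(-2)) = e^(-2t)·(I + t·N), where N is the 2×2 nilpotent shift.

After assembling e^{tJ} and conjugating by P, we get:

e^{tA} =
  [exp(-2*t), t*exp(-2*t)]
  [0, exp(-2*t)]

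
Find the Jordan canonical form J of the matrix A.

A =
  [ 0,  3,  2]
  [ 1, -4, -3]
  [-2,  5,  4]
J_3(0)

The characteristic polynomial is
  det(x·I − A) = x^3

Eigenvalues and multiplicities (the geometric multiplicity of λ is n − rank(A − λI), which equals the number of Jordan blocks for λ):
  λ = 0: algebraic multiplicity = 3, geometric multiplicity = 1

Determining the block sizes for each eigenvalue:
  λ = 0: one block (gm = 1), so the single block has size am = 3 → block sizes [3]

Assembling the blocks gives a Jordan form
J =
  [0, 1, 0]
  [0, 0, 1]
  [0, 0, 0]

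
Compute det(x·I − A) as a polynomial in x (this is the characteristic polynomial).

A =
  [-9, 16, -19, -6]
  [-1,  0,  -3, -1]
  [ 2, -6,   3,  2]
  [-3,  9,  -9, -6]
x^4 + 12*x^3 + 54*x^2 + 108*x + 81

Expanding det(x·I − A) (e.g. by cofactor expansion or by noting that A is similar to its Jordan form J, which has the same characteristic polynomial as A) gives
  χ_A(x) = x^4 + 12*x^3 + 54*x^2 + 108*x + 81
which factors as (x + 3)^4. The eigenvalues (with algebraic multiplicities) are λ = -3 with multiplicity 4.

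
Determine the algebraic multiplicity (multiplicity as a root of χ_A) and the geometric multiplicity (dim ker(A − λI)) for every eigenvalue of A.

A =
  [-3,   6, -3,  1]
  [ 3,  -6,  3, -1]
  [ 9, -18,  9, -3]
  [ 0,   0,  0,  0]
λ = 0: alg = 4, geom = 3

Step 1 — factor the characteristic polynomial to read off the algebraic multiplicities:
  χ_A(x) = x^4

Step 2 — compute geometric multiplicities via the rank-nullity identity g(λ) = n − rank(A − λI):
  rank(A − (0)·I) = 1, so dim ker(A − (0)·I) = n − 1 = 3

Summary:
  λ = 0: algebraic multiplicity = 4, geometric multiplicity = 3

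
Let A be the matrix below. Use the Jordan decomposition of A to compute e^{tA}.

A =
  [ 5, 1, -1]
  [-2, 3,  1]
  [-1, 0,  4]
e^{tA} =
  [t*exp(4*t) + exp(4*t), t*exp(4*t), -t*exp(4*t)]
  [-t^2*exp(4*t)/2 - 2*t*exp(4*t), -t^2*exp(4*t)/2 - t*exp(4*t) + exp(4*t), t^2*exp(4*t)/2 + t*exp(4*t)]
  [-t^2*exp(4*t)/2 - t*exp(4*t), -t^2*exp(4*t)/2, t^2*exp(4*t)/2 + exp(4*t)]

Strategy: write A = P · J · P⁻¹ where J is a Jordan canonical form, so e^{tA} = P · e^{tJ} · P⁻¹, and e^{tJ} can be computed block-by-block.

A has Jordan form
J =
  [4, 1, 0]
  [0, 4, 1]
  [0, 0, 4]
(up to reordering of blocks).

Per-block formulas:
  For a 3×3 Jordan block J_3(4): exp(t · J_3(4)) = e^(4t)·(I + t·N + (t^2/2)·N^2), where N is the 3×3 nilpotent shift.

After assembling e^{tJ} and conjugating by P, we get:

e^{tA} =
  [t*exp(4*t) + exp(4*t), t*exp(4*t), -t*exp(4*t)]
  [-t^2*exp(4*t)/2 - 2*t*exp(4*t), -t^2*exp(4*t)/2 - t*exp(4*t) + exp(4*t), t^2*exp(4*t)/2 + t*exp(4*t)]
  [-t^2*exp(4*t)/2 - t*exp(4*t), -t^2*exp(4*t)/2, t^2*exp(4*t)/2 + exp(4*t)]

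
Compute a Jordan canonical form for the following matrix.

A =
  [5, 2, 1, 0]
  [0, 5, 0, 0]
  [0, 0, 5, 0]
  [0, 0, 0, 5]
J_2(5) ⊕ J_1(5) ⊕ J_1(5)

The characteristic polynomial is
  det(x·I − A) = x^4 - 20*x^3 + 150*x^2 - 500*x + 625 = (x - 5)^4

Eigenvalues and multiplicities (the geometric multiplicity of λ is n − rank(A − λI), which equals the number of Jordan blocks for λ):
  λ = 5: algebraic multiplicity = 4, geometric multiplicity = 3

Determining the block sizes for each eigenvalue:
  λ = 5: 3 blocks summing to 4 forces exactly one block of size 2 and the rest size 1 → block sizes [2, 1, 1]

Assembling the blocks gives a Jordan form
J =
  [5, 1, 0, 0]
  [0, 5, 0, 0]
  [0, 0, 5, 0]
  [0, 0, 0, 5]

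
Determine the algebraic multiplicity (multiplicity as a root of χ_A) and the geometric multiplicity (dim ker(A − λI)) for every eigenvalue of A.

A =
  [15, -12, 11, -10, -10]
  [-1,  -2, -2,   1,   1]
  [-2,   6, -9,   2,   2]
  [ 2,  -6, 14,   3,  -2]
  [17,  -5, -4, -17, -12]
λ = -5: alg = 3, geom = 1; λ = 5: alg = 2, geom = 2

Step 1 — factor the characteristic polynomial to read off the algebraic multiplicities:
  χ_A(x) = (x - 5)^2*(x + 5)^3

Step 2 — compute geometric multiplicities via the rank-nullity identity g(λ) = n − rank(A − λI):
  rank(A − (-5)·I) = 4, so dim ker(A − (-5)·I) = n − 4 = 1
  rank(A − (5)·I) = 3, so dim ker(A − (5)·I) = n − 3 = 2

Summary:
  λ = -5: algebraic multiplicity = 3, geometric multiplicity = 1
  λ = 5: algebraic multiplicity = 2, geometric multiplicity = 2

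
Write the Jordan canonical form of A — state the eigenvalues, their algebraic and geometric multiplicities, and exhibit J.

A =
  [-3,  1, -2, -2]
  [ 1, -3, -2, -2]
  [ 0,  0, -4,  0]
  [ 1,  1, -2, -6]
J_2(-4) ⊕ J_1(-4) ⊕ J_1(-4)

The characteristic polynomial is
  det(x·I − A) = x^4 + 16*x^3 + 96*x^2 + 256*x + 256 = (x + 4)^4

Eigenvalues and multiplicities (the geometric multiplicity of λ is n − rank(A − λI), which equals the number of Jordan blocks for λ):
  λ = -4: algebraic multiplicity = 4, geometric multiplicity = 3

Determining the block sizes for each eigenvalue:
  λ = -4: 3 blocks summing to 4 forces exactly one block of size 2 and the rest size 1 → block sizes [2, 1, 1]

Assembling the blocks gives a Jordan form
J =
  [-4,  1,  0,  0]
  [ 0, -4,  0,  0]
  [ 0,  0, -4,  0]
  [ 0,  0,  0, -4]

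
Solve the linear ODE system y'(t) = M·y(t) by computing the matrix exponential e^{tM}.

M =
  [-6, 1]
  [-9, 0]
e^{tM} =
  [-3*t*exp(-3*t) + exp(-3*t), t*exp(-3*t)]
  [-9*t*exp(-3*t), 3*t*exp(-3*t) + exp(-3*t)]

Strategy: write M = P · J · P⁻¹ where J is a Jordan canonical form, so e^{tM} = P · e^{tJ} · P⁻¹, and e^{tJ} can be computed block-by-block.

M has Jordan form
J =
  [-3,  1]
  [ 0, -3]
(up to reordering of blocks).

Per-block formulas:
  For a 2×2 Jordan block J_2(-3): exp(t · J_2(-3)) = e^(-3t)·(I + t·N), where N is the 2×2 nilpotent shift.

After assembling e^{tJ} and conjugating by P, we get:

e^{tM} =
  [-3*t*exp(-3*t) + exp(-3*t), t*exp(-3*t)]
  [-9*t*exp(-3*t), 3*t*exp(-3*t) + exp(-3*t)]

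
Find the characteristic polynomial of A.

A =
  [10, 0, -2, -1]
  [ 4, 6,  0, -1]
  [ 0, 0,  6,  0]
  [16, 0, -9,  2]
x^4 - 24*x^3 + 216*x^2 - 864*x + 1296

Expanding det(x·I − A) (e.g. by cofactor expansion or by noting that A is similar to its Jordan form J, which has the same characteristic polynomial as A) gives
  χ_A(x) = x^4 - 24*x^3 + 216*x^2 - 864*x + 1296
which factors as (x - 6)^4. The eigenvalues (with algebraic multiplicities) are λ = 6 with multiplicity 4.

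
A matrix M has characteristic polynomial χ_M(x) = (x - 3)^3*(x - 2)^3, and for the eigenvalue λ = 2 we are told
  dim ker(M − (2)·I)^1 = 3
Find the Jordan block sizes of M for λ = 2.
Block sizes for λ = 2: [1, 1, 1]

From the dimensions of kernels of powers, the number of Jordan blocks of size at least j is d_j − d_{j−1} where d_j = dim ker(N^j) (with d_0 = 0). Computing the differences gives [3].
The number of blocks of size exactly k is (#blocks of size ≥ k) − (#blocks of size ≥ k + 1), so the partition is: 3 block(s) of size 1.
In nonincreasing order the block sizes are [1, 1, 1].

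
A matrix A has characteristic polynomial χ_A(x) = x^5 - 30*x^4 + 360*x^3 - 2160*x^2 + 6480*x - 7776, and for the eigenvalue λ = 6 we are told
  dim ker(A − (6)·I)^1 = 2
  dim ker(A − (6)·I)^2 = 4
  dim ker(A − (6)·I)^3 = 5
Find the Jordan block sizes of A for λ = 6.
Block sizes for λ = 6: [3, 2]

From the dimensions of kernels of powers, the number of Jordan blocks of size at least j is d_j − d_{j−1} where d_j = dim ker(N^j) (with d_0 = 0). Computing the differences gives [2, 2, 1].
The number of blocks of size exactly k is (#blocks of size ≥ k) − (#blocks of size ≥ k + 1), so the partition is: 1 block(s) of size 2, 1 block(s) of size 3.
In nonincreasing order the block sizes are [3, 2].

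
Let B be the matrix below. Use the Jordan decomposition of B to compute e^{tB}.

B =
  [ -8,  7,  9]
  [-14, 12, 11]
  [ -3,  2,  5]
e^{tB} =
  [-2*t^2*exp(3*t) - 11*t*exp(3*t) + exp(3*t), 2*t^2*exp(3*t) + 7*t*exp(3*t), -2*t^2*exp(3*t) + 9*t*exp(3*t)]
  [-5*t^2*exp(3*t)/2 - 14*t*exp(3*t), 5*t^2*exp(3*t)/2 + 9*t*exp(3*t) + exp(3*t), -5*t^2*exp(3*t)/2 + 11*t*exp(3*t)]
  [-t^2*exp(3*t)/2 - 3*t*exp(3*t), t^2*exp(3*t)/2 + 2*t*exp(3*t), -t^2*exp(3*t)/2 + 2*t*exp(3*t) + exp(3*t)]

Strategy: write B = P · J · P⁻¹ where J is a Jordan canonical form, so e^{tB} = P · e^{tJ} · P⁻¹, and e^{tJ} can be computed block-by-block.

B has Jordan form
J =
  [3, 1, 0]
  [0, 3, 1]
  [0, 0, 3]
(up to reordering of blocks).

Per-block formulas:
  For a 3×3 Jordan block J_3(3): exp(t · J_3(3)) = e^(3t)·(I + t·N + (t^2/2)·N^2), where N is the 3×3 nilpotent shift.

After assembling e^{tJ} and conjugating by P, we get:

e^{tB} =
  [-2*t^2*exp(3*t) - 11*t*exp(3*t) + exp(3*t), 2*t^2*exp(3*t) + 7*t*exp(3*t), -2*t^2*exp(3*t) + 9*t*exp(3*t)]
  [-5*t^2*exp(3*t)/2 - 14*t*exp(3*t), 5*t^2*exp(3*t)/2 + 9*t*exp(3*t) + exp(3*t), -5*t^2*exp(3*t)/2 + 11*t*exp(3*t)]
  [-t^2*exp(3*t)/2 - 3*t*exp(3*t), t^2*exp(3*t)/2 + 2*t*exp(3*t), -t^2*exp(3*t)/2 + 2*t*exp(3*t) + exp(3*t)]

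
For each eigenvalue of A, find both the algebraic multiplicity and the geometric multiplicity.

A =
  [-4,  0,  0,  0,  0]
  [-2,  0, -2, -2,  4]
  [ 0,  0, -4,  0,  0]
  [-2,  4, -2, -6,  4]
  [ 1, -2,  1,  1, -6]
λ = -4: alg = 5, geom = 4

Step 1 — factor the characteristic polynomial to read off the algebraic multiplicities:
  χ_A(x) = (x + 4)^5

Step 2 — compute geometric multiplicities via the rank-nullity identity g(λ) = n − rank(A − λI):
  rank(A − (-4)·I) = 1, so dim ker(A − (-4)·I) = n − 1 = 4

Summary:
  λ = -4: algebraic multiplicity = 5, geometric multiplicity = 4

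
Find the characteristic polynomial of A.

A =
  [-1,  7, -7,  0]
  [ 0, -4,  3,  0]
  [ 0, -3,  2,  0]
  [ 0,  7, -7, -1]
x^4 + 4*x^3 + 6*x^2 + 4*x + 1

Expanding det(x·I − A) (e.g. by cofactor expansion or by noting that A is similar to its Jordan form J, which has the same characteristic polynomial as A) gives
  χ_A(x) = x^4 + 4*x^3 + 6*x^2 + 4*x + 1
which factors as (x + 1)^4. The eigenvalues (with algebraic multiplicities) are λ = -1 with multiplicity 4.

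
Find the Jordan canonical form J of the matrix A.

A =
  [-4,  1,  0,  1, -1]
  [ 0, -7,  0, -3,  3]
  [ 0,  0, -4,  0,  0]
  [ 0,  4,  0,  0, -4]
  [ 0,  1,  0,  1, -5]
J_2(-4) ⊕ J_1(-4) ⊕ J_1(-4) ⊕ J_1(-4)

The characteristic polynomial is
  det(x·I − A) = x^5 + 20*x^4 + 160*x^3 + 640*x^2 + 1280*x + 1024 = (x + 4)^5

Eigenvalues and multiplicities (the geometric multiplicity of λ is n − rank(A − λI), which equals the number of Jordan blocks for λ):
  λ = -4: algebraic multiplicity = 5, geometric multiplicity = 4

Determining the block sizes for each eigenvalue:
  λ = -4: 4 blocks summing to 5 forces exactly one block of size 2 and the rest size 1 → block sizes [2, 1, 1, 1]

Assembling the blocks gives a Jordan form
J =
  [-4,  1,  0,  0,  0]
  [ 0, -4,  0,  0,  0]
  [ 0,  0, -4,  0,  0]
  [ 0,  0,  0, -4,  0]
  [ 0,  0,  0,  0, -4]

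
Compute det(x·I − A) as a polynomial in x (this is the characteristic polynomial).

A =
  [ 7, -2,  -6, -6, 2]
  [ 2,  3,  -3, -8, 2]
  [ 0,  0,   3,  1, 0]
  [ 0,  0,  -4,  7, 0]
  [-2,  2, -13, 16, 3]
x^5 - 23*x^4 + 210*x^3 - 950*x^2 + 2125*x - 1875

Expanding det(x·I − A) (e.g. by cofactor expansion or by noting that A is similar to its Jordan form J, which has the same characteristic polynomial as A) gives
  χ_A(x) = x^5 - 23*x^4 + 210*x^3 - 950*x^2 + 2125*x - 1875
which factors as (x - 5)^4*(x - 3). The eigenvalues (with algebraic multiplicities) are λ = 3 with multiplicity 1, λ = 5 with multiplicity 4.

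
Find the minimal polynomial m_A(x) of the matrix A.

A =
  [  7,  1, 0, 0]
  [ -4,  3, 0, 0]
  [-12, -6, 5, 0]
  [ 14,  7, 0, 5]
x^2 - 10*x + 25

The characteristic polynomial is χ_A(x) = (x - 5)^4, so the eigenvalues are known. The minimal polynomial is
  m_A(x) = Π_λ (x − λ)^{k_λ}
where k_λ is the size of the *largest* Jordan block for λ (equivalently, the smallest k with (A − λI)^k v = 0 for every generalised eigenvector v of λ).

  λ = 5: largest Jordan block has size 2, contributing (x − 5)^2

So m_A(x) = (x - 5)^2 = x^2 - 10*x + 25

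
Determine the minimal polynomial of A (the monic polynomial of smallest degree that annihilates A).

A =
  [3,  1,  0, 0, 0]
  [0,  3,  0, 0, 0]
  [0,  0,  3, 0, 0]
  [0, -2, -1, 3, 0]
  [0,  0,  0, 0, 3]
x^2 - 6*x + 9

The characteristic polynomial is χ_A(x) = (x - 3)^5, so the eigenvalues are known. The minimal polynomial is
  m_A(x) = Π_λ (x − λ)^{k_λ}
where k_λ is the size of the *largest* Jordan block for λ (equivalently, the smallest k with (A − λI)^k v = 0 for every generalised eigenvector v of λ).

  λ = 3: largest Jordan block has size 2, contributing (x − 3)^2

So m_A(x) = (x - 3)^2 = x^2 - 6*x + 9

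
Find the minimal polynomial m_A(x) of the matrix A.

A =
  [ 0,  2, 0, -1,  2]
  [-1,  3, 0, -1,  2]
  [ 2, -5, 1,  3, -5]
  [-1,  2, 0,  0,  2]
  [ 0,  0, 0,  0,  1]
x^2 - 2*x + 1

The characteristic polynomial is χ_A(x) = (x - 1)^5, so the eigenvalues are known. The minimal polynomial is
  m_A(x) = Π_λ (x − λ)^{k_λ}
where k_λ is the size of the *largest* Jordan block for λ (equivalently, the smallest k with (A − λI)^k v = 0 for every generalised eigenvector v of λ).

  λ = 1: largest Jordan block has size 2, contributing (x − 1)^2

So m_A(x) = (x - 1)^2 = x^2 - 2*x + 1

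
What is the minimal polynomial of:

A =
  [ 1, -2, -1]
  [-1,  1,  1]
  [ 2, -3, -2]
x^3

The characteristic polynomial is χ_A(x) = x^3, so the eigenvalues are known. The minimal polynomial is
  m_A(x) = Π_λ (x − λ)^{k_λ}
where k_λ is the size of the *largest* Jordan block for λ (equivalently, the smallest k with (A − λI)^k v = 0 for every generalised eigenvector v of λ).

  λ = 0: largest Jordan block has size 3, contributing (x − 0)^3

So m_A(x) = x^3 = x^3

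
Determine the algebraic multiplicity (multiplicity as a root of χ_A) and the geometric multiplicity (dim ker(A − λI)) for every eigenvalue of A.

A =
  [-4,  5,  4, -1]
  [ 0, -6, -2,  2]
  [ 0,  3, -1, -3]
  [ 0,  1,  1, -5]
λ = -4: alg = 4, geom = 2

Step 1 — factor the characteristic polynomial to read off the algebraic multiplicities:
  χ_A(x) = (x + 4)^4

Step 2 — compute geometric multiplicities via the rank-nullity identity g(λ) = n − rank(A − λI):
  rank(A − (-4)·I) = 2, so dim ker(A − (-4)·I) = n − 2 = 2

Summary:
  λ = -4: algebraic multiplicity = 4, geometric multiplicity = 2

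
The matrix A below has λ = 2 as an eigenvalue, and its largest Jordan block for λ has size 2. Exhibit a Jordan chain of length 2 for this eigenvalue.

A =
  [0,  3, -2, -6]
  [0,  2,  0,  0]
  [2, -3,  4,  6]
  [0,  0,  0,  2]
A Jordan chain for λ = 2 of length 2:
v_1 = (-2, 0, 2, 0)ᵀ
v_2 = (1, 0, 0, 0)ᵀ

Let N = A − (2)·I. We want v_2 with N^2 v_2 = 0 but N^1 v_2 ≠ 0; then v_{j-1} := N · v_j for j = 2, …, 2.

Pick v_2 = (1, 0, 0, 0)ᵀ.
Then v_1 = N · v_2 = (-2, 0, 2, 0)ᵀ.

Sanity check: (A − (2)·I) v_1 = (0, 0, 0, 0)ᵀ = 0. ✓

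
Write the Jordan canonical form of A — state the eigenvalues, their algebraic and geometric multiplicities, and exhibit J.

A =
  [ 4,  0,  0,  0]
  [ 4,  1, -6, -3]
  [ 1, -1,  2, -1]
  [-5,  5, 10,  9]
J_3(4) ⊕ J_1(4)

The characteristic polynomial is
  det(x·I − A) = x^4 - 16*x^3 + 96*x^2 - 256*x + 256 = (x - 4)^4

Eigenvalues and multiplicities (the geometric multiplicity of λ is n − rank(A − λI), which equals the number of Jordan blocks for λ):
  λ = 4: algebraic multiplicity = 4, geometric multiplicity = 2

Determining the block sizes for each eigenvalue:
  λ = 4: with am = 4 and gm = 2, the partition is not yet determined (e.g. several partitions of 4 into 2 parts exist). Let N = A − (4)·I. Computing rank(N^1) = 2, rank(N^2) = 1, rank(N^3) = 0; the number of blocks of size ≥ j is rank(N^{j−1}) − rank(N^j), giving [2, 1, 1]. So we have 1 block(s) of size 3, 1 block(s) of size 1 → block sizes [3, 1]

Assembling the blocks gives a Jordan form
J =
  [4, 1, 0, 0]
  [0, 4, 1, 0]
  [0, 0, 4, 0]
  [0, 0, 0, 4]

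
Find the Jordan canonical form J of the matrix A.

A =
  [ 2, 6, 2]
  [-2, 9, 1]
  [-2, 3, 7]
J_2(6) ⊕ J_1(6)

The characteristic polynomial is
  det(x·I − A) = x^3 - 18*x^2 + 108*x - 216 = (x - 6)^3

Eigenvalues and multiplicities (the geometric multiplicity of λ is n − rank(A − λI), which equals the number of Jordan blocks for λ):
  λ = 6: algebraic multiplicity = 3, geometric multiplicity = 2

Determining the block sizes for each eigenvalue:
  λ = 6: 2 blocks summing to 3 forces exactly one block of size 2 and the rest size 1 → block sizes [2, 1]

Assembling the blocks gives a Jordan form
J =
  [6, 1, 0]
  [0, 6, 0]
  [0, 0, 6]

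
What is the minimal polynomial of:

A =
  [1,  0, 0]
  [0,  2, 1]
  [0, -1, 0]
x^2 - 2*x + 1

The characteristic polynomial is χ_A(x) = (x - 1)^3, so the eigenvalues are known. The minimal polynomial is
  m_A(x) = Π_λ (x − λ)^{k_λ}
where k_λ is the size of the *largest* Jordan block for λ (equivalently, the smallest k with (A − λI)^k v = 0 for every generalised eigenvector v of λ).

  λ = 1: largest Jordan block has size 2, contributing (x − 1)^2

So m_A(x) = (x - 1)^2 = x^2 - 2*x + 1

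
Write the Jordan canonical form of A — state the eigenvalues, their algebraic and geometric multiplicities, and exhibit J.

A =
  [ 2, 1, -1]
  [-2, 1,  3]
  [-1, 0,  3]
J_3(2)

The characteristic polynomial is
  det(x·I − A) = x^3 - 6*x^2 + 12*x - 8 = (x - 2)^3

Eigenvalues and multiplicities (the geometric multiplicity of λ is n − rank(A − λI), which equals the number of Jordan blocks for λ):
  λ = 2: algebraic multiplicity = 3, geometric multiplicity = 1

Determining the block sizes for each eigenvalue:
  λ = 2: one block (gm = 1), so the single block has size am = 3 → block sizes [3]

Assembling the blocks gives a Jordan form
J =
  [2, 1, 0]
  [0, 2, 1]
  [0, 0, 2]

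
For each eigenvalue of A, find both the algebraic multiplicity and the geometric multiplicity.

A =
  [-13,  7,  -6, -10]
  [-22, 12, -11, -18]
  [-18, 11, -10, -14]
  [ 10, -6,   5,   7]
λ = -1: alg = 4, geom = 2

Step 1 — factor the characteristic polynomial to read off the algebraic multiplicities:
  χ_A(x) = (x + 1)^4

Step 2 — compute geometric multiplicities via the rank-nullity identity g(λ) = n − rank(A − λI):
  rank(A − (-1)·I) = 2, so dim ker(A − (-1)·I) = n − 2 = 2

Summary:
  λ = -1: algebraic multiplicity = 4, geometric multiplicity = 2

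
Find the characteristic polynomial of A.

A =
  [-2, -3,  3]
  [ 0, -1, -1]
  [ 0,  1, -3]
x^3 + 6*x^2 + 12*x + 8

Expanding det(x·I − A) (e.g. by cofactor expansion or by noting that A is similar to its Jordan form J, which has the same characteristic polynomial as A) gives
  χ_A(x) = x^3 + 6*x^2 + 12*x + 8
which factors as (x + 2)^3. The eigenvalues (with algebraic multiplicities) are λ = -2 with multiplicity 3.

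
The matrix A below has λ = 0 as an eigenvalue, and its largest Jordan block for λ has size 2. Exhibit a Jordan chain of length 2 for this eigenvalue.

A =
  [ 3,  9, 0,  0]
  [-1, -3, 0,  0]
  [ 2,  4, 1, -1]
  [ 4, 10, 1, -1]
A Jordan chain for λ = 0 of length 2:
v_1 = (3, -1, 2, 4)ᵀ
v_2 = (1, 0, 0, 0)ᵀ

Let N = A − (0)·I. We want v_2 with N^2 v_2 = 0 but N^1 v_2 ≠ 0; then v_{j-1} := N · v_j for j = 2, …, 2.

Pick v_2 = (1, 0, 0, 0)ᵀ.
Then v_1 = N · v_2 = (3, -1, 2, 4)ᵀ.

Sanity check: (A − (0)·I) v_1 = (0, 0, 0, 0)ᵀ = 0. ✓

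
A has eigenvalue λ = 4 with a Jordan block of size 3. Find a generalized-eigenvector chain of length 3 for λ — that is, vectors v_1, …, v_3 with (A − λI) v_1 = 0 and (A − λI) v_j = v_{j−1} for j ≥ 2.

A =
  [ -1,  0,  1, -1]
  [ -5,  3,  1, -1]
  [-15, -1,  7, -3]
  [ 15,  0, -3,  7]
A Jordan chain for λ = 4 of length 3:
v_1 = (-5, 0, -10, 15)ᵀ
v_2 = (-5, -5, -15, 15)ᵀ
v_3 = (1, 0, 0, 0)ᵀ

Let N = A − (4)·I. We want v_3 with N^3 v_3 = 0 but N^2 v_3 ≠ 0; then v_{j-1} := N · v_j for j = 3, …, 2.

Pick v_3 = (1, 0, 0, 0)ᵀ.
Then v_2 = N · v_3 = (-5, -5, -15, 15)ᵀ.
Then v_1 = N · v_2 = (-5, 0, -10, 15)ᵀ.

Sanity check: (A − (4)·I) v_1 = (0, 0, 0, 0)ᵀ = 0. ✓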